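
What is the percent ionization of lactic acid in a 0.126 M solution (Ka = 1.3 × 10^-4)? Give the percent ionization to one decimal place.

3.2%

CH3CH(OH)COOH ⇌ CH3CH(OH)COO- + H+; let x = [H+] at equilibrium.
x ≈ √(Ka·C₀) = √(1.3 × 10^-4 × 0.126) = 4.05 × 10^-3 M
Fraction ionized = 4.05 × 10^-3 / 0.126 = 0.0321 → 3.2%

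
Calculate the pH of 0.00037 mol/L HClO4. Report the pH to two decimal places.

HClO4 is a strong acid and dissociates completely, so [H+] = 0.00037 M.
pH = -log(0.00037) = 3.43

pH = 3.43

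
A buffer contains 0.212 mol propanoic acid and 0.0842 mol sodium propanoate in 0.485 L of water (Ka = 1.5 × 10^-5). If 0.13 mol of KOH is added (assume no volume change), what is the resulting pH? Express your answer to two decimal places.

OH- converts CH3CH2COOH to CH3CH2COO-: CH3CH2COOH → 0.082 mol, CH3CH2COO- → 0.214 mol.
pKa = −log(1.5 × 10^-5) = 4.824
Henderson–Hasselbalch with mole ratio 0.214/0.082: pH = 4.824 + (+0.417)

pH = 5.24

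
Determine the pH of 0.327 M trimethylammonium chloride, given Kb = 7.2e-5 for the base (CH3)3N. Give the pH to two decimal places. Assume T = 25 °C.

(CH3)3NH+ is the conjugate acid of the weak base (CH3)3N.
Ka = Kw/Kb = 1.0×10^-14 / 7.2 × 10^-5 = 1.39 × 10^-10
Ka = [H+]²/(0.327 − [H+]) = 1.39 × 10^-10
Assume [H+] ≪ 0.327: [H+] ≈ √(1.39 × 10^-10 × 0.327) = 6.74 × 10^-6 M
Check: 0.0021% ionized — well under 5%, approximation valid.
pH = −log[H+] = −log(6.74 × 10^-6) = 5.17

pH = 5.17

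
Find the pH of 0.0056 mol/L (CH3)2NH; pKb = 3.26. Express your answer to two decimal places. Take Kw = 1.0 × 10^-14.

(CH3)2NH + H2O ⇌ (CH3)2NH2+ + OH-
Kb = 10^(−3.26) = 5.50 × 10^-4
Kb = x²/(0.0056 − x) = 5.50 × 10^-4
Here C₀/Kb ≈ 10.2, so the small-x approximation fails. Use the quadratic:
x = [−0.00055 + √(0.00055² + 1.23e-05)]/2 = 1.50 × 10^-3 M
pOH = −log(1.50 × 10^-3) = 2.82; pH = 14.00 − 2.82 = 11.18

pH = 11.18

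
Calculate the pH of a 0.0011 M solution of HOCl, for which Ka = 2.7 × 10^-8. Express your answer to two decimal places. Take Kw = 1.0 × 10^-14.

pH = 5.26

HOCl ⇌ OCl- + H+
Ka = x²/(0.0011 − x) = 2.7 × 10^-8
Neglecting x in the denominator: x = √(2.7 × 10^-8 × 0.0011) = 5.45 × 10^-6 M
(x/C₀ = 0.5% < 5%, so the approximation holds.)
pH = −log(5.45 × 10^-6) = 5.26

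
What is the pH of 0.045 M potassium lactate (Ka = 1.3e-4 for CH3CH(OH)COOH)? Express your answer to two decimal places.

pH = 8.27

CH3CH(OH)COO- is the conjugate base of the weak acid CH3CH(OH)COOH.
Kb = Kw/Ka = 1.0×10^-14 / 1.3 × 10^-4 = 7.69 × 10^-11
Kb = [OH-]²/(0.045 − [OH-]) = 7.69 × 10^-11
Neglecting [OH-] in the denominator: [OH-] = √(7.69 × 10^-11 × 0.045) = 1.86 × 10^-6 M
pOH = 5.73, so pH = 14.00 − pOH = 8.27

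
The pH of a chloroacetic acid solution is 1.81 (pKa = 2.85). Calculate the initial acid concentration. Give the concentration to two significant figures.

C₀ = 1.9 × 10^-1 M

[H+] = 10^(-1.81) = 1.55 × 10^-2 M = x
Ka = 10^(−2.85) = 1.41 × 10^-3
Ka = x²/(C₀ − x) ⇒ C₀ = x + x²/Ka
C₀ = 1.55 × 10^-2 + (1.55 × 10^-2)²/(1.41 × 10^-3) = 1.86 × 10^-1 M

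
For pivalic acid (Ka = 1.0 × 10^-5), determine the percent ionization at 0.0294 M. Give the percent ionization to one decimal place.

1.8%

(CH3)3CCOOH ⇌ (CH3)3CCOO- + H+; let x = [H+] at equilibrium.
x ≈ √(Ka·C₀) = √(1.0 × 10^-5 × 0.0294) = 5.42 × 10^-4 M
Fraction ionized = 5.42 × 10^-4 / 0.0294 = 0.0184 → 1.8%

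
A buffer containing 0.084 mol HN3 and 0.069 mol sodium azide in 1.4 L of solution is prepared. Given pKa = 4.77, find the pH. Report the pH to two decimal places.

pH = 4.68

pH = pKa + log([A⁻]/[HA]) = 4.77 + log(0.069/0.084)
pH = 4.77 + (-0.085) = 4.68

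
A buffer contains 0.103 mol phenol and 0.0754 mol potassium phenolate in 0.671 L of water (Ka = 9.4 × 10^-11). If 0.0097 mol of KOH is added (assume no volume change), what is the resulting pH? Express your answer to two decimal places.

After neutralization: n(C6H5OH) = 0.0933 mol, n(C6H5O-) = 0.0851 mol.
pKa = −log(9.4 × 10^-11) = 10.027
Henderson–Hasselbalch with mole ratio 0.0851/0.0933: pH = 10.027 + (-0.040)

pH = 9.99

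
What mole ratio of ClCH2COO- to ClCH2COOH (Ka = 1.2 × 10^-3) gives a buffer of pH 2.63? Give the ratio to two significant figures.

pKa = -log(1.2 × 10^-3) = 2.921
pH = pKa + log(r) ⇒ log(r) = 2.63 − 2.921 = -0.291
r = [ClCH2COO-]/[ClCH2COOH] = 10^(-0.291) = 0.512

ratio = 0.51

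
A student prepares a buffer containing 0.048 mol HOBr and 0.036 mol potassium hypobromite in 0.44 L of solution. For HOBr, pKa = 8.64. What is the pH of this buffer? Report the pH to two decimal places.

pH = 8.52

Using pH = pKa + log([base]/[acid]) with [base]/[acid] = 0.036/0.048:
pH = 8.64 + (-0.125) = 8.52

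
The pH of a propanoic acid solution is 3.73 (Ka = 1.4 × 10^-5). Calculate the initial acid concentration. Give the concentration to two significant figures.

C₀ = 2.7 × 10^-3 M

[H+] = 10^(-3.73) = 1.86 × 10^-4 M = x
Ka = x²/(C₀ − x) ⇒ C₀ = x + x²/Ka
C₀ = 1.86 × 10^-4 + (1.86 × 10^-4)²/(1.4 × 10^-5) = 2.66 × 10^-3 M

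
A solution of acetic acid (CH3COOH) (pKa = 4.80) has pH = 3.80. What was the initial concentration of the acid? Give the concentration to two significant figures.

C₀ = 1.7 × 10^-3 M

[H+] = 10^(-3.80) = 1.58 × 10^-4 M = x
Ka = 10^(−4.80) = 1.58 × 10^-5
Ka = x²/(C₀ − x) ⇒ C₀ = x + x²/Ka
C₀ = 1.58 × 10^-4 + (1.58 × 10^-4)²/(1.58 × 10^-5) = 1.74 × 10^-3 M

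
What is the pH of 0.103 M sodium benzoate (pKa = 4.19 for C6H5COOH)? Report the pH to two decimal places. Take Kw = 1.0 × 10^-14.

C6H5COO- is the conjugate base of the weak acid C6H5COOH.
Ka = 10^(−4.19) = 6.46 × 10^-5
Kb = Kw/Ka = 1.0×10^-14 / 6.46 × 10^-5 = 1.55 × 10^-10
Kb = [OH-]²/(0.103 − [OH-]) = 1.55 × 10^-10
Assume [OH-] ≪ 0.103: [OH-] ≈ √(1.55 × 10^-10 × 0.103) = 4.00 × 10^-6 M
pOH = −log(4.00 × 10^-6) = 5.40; pH = 14.00 − 5.40 = 8.60

pH = 8.60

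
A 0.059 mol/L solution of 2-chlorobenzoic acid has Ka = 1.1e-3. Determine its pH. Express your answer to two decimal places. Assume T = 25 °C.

ClC6H4COOH ⇌ ClC6H4COO- + H+
From the ICE table, Ka = [H+]²/(0.059 − [H+]) = 1.1 × 10^-3.
[H+] is not negligible relative to C₀; solve [H+]² + 0.0011·[H+] − 6.49e-05 = 0.
[H+] = [−0.0011 + √(0.0011² + 0.00026)]/2 = 7.52 × 10^-3 M
pH = −log[H+] = −log(7.52 × 10^-3) = 2.12

pH = 2.12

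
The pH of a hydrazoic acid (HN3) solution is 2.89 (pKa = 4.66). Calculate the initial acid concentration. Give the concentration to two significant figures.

[H+] = 10^(-2.89) = 1.29 × 10^-3 M = x
Ka = 10^(−4.66) = 2.19 × 10^-5
Ka = x²/(C₀ − x) ⇒ C₀ = x + x²/Ka
C₀ = 1.29 × 10^-3 + (1.29 × 10^-3)²/(2.19 × 10^-5) = 7.73 × 10^-2 M

C₀ = 7.7 × 10^-2 M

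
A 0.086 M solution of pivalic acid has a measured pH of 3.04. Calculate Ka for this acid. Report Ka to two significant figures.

[H+] = 10^(-3.04) = 9.12 × 10^-4 M
At equilibrium [HA] = 0.086 − 9.12 × 10^-4 = 8.51 × 10^-2 M
Ka = [H+][A-]/[HA] = (9.12 × 10^-4)² / 8.51 × 10^-2 = 9.8 × 10^-6

Ka = 9.8 × 10^-6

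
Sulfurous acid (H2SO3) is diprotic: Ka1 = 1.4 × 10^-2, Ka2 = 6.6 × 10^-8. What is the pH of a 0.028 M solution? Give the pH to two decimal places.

Since Ka1 ≫ Ka2, the first ionization dominates [H+].
Ka1 = x²/(0.028 − x) = 1.4 × 10^-2
Solving the quadratic: x = (−Ka1 + √(Ka1² + 4·Ka1·C₀))/2 = 1.40 × 10^-2 M
pH = −log(1.40 × 10^-2) = 1.85

pH = 1.85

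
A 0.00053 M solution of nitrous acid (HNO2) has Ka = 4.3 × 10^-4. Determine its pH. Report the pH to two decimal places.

pH = 3.51

HNO2 ⇌ NO2- + H+
From the ICE table, Ka = x²/(0.00053 − x) = 4.3 × 10^-4.
The 5% rule fails; solving x² + Ka·x − Ka·C₀ = 0 exactly:
x = (−Ka + √(Ka² + 4·Ka·C₀))/2 = 3.09 × 10^-4 M
pH = −log[H+] = −log(3.09 × 10^-4) = 3.51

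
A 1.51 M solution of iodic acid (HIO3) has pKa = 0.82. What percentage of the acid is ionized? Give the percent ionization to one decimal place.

27.0%

HIO3 ⇌ IO3- + H+; let x = [H+] at equilibrium.
Ka = 10^(−0.82) = 1.51 × 10^-1
Ka = x²/(C₀ − x); solving the quadratic gives x = 4.08 × 10^-1 M.
% ionization = x/C₀ × 100% = 4.08 × 10^-1/1.51 × 100% = 27.0%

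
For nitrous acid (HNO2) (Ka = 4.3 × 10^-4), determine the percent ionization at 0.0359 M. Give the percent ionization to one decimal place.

10.4%

HNO2 ⇌ NO2- + H+; let x = [H+] at equilibrium.
Solve x² + 0.00043x − 1.54e-05 = 0 → x = 3.72 × 10^-3 M
Fraction ionized = 3.72 × 10^-3 / 0.0359 = 0.1036 → 10.4%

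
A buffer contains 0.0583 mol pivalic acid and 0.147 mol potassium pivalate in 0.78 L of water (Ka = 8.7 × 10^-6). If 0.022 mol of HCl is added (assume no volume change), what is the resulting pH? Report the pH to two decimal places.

pH = 5.25

Added H+ converts (CH3)3CCOO- to (CH3)3CCOOH: (CH3)3CCOOH → 0.0803 mol, (CH3)3CCOO- → 0.125 mol.
pKa = −log(8.7 × 10^-6) = 5.060
Henderson–Hasselbalch with mole ratio 0.125/0.0803: pH = 5.060 + (+0.192)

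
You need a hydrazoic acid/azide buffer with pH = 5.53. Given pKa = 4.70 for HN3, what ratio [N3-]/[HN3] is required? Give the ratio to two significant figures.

pH = pKa + log(r) ⇒ log(r) = 5.53 − 4.70 = +0.83
r = [N3-]/[HN3] = 10^(+0.83) = 6.76

ratio = 6.8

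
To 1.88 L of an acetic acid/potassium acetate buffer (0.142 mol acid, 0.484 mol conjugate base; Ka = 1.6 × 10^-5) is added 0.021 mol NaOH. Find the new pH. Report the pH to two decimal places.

After neutralization: n(CH3COOH) = 0.121 mol, n(CH3COO-) = 0.505 mol.
pKa = −log(1.6 × 10^-5) = 4.796
pH = pKa + log(n_CH3COO-/n_CH3COOH) = 4.796 + log(0.505/0.121) = 4.796 + (+0.621)

pH = 5.42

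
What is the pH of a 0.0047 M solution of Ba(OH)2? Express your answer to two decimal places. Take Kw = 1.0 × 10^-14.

Ba(OH)2 is a strong base (each formula unit releases 2 OH-); [OH-] = 0.0094 M.
pOH = -log(0.0094) = 2.03
pH = 14.00 - 2.03 = 11.97

pH = 11.97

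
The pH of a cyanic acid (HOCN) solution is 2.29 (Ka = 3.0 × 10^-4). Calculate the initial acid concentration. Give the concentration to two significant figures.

C₀ = 9.3 × 10^-2 M

[H+] = 10^(-2.29) = 5.13 × 10^-3 M = x
Ka = x²/(C₀ − x) ⇒ C₀ = x + x²/Ka
C₀ = 5.13 × 10^-3 + (5.13 × 10^-3)²/(3.0 × 10^-4) = 9.29 × 10^-2 M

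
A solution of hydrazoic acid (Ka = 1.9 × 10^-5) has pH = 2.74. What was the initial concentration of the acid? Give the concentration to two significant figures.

[H+] = 10^(-2.74) = 1.82 × 10^-3 M = x
Ka = x²/(C₀ − x) ⇒ C₀ = x + x²/Ka
C₀ = 1.82 × 10^-3 + (1.82 × 10^-3)²/(1.9 × 10^-5) = 1.76 × 10^-1 M

C₀ = 1.8 × 10^-1 M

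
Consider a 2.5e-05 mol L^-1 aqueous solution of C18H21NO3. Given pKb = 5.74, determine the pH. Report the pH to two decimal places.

C18H21NO3 + H2O ⇌ C18H22NO3+ + OH-
Kb = 10^(−5.74) = 1.82 × 10^-6
Kb = x²/(2.5e-05 − x) = 1.82 × 10^-6
x is not negligible relative to C₀; solve x² + 1.82e-06·x − 4.55e-11 = 0.
x = (−Kb + √(Kb² + 4·Kb·C₀))/2 = 5.90 × 10^-6 M
pOH = 5.23, so pH = 14.00 − pOH = 8.77

pH = 8.77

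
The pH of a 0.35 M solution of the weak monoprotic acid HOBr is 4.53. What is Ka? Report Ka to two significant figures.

[H+] = 10^(-4.53) = 2.95 × 10^-5 M
At equilibrium [HA] = 0.35 − 2.95 × 10^-5 = 3.50 × 10^-1 M
Ka = [H+][A-]/[HA] = (2.95 × 10^-5)² / 3.50 × 10^-1 = 2.5 × 10^-9

Ka = 2.5 × 10^-9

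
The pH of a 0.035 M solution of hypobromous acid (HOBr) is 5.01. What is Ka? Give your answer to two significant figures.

[H+] = 10^(-5.01) = 9.77 × 10^-6 M
At equilibrium [HA] = 0.035 − 9.77 × 10^-6 = 3.50 × 10^-2 M
Ka = [H+][A-]/[HA] = (9.77 × 10^-6)² / 3.50 × 10^-2 = 2.7 × 10^-9

Ka = 2.7 × 10^-9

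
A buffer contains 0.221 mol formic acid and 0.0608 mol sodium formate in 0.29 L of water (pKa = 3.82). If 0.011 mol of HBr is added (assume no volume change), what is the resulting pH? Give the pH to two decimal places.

pH = 3.15

After neutralization: n(HCOOH) = 0.232 mol, n(HCOO-) = 0.0498 mol.
pH = pKa + log([A⁻]/[HA]) = 3.82 + log(0.0498/0.232) = 3.82 -0.668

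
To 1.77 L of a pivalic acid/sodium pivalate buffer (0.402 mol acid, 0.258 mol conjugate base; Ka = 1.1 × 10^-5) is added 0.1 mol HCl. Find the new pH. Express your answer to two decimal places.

After neutralization: n((CH3)3CCOOH) = 0.502 mol, n((CH3)3CCOO-) = 0.158 mol.
pKa = −log(1.1 × 10^-5) = 4.959
Henderson–Hasselbalch with mole ratio 0.158/0.502: pH = 4.959 + (-0.502)

pH = 4.46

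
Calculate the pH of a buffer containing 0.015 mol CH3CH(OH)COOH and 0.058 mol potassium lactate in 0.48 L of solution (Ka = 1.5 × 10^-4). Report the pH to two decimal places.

pKa = −log(1.5 × 10^-4) = 3.824
pH = pKa + log([A⁻]/[HA]) = 3.824 + log(0.058/0.015)
pH = 3.824 + (+0.587) = 4.41

pH = 4.41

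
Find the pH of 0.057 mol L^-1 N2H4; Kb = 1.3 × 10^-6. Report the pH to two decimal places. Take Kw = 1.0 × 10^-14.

N2H4 + H2O ⇌ N2H5+ + OH-
From the ICE table, Kb = [OH-]²/(0.057 − [OH-]) = 1.3 × 10^-6.
Assume [OH-] ≪ 0.057: [OH-] ≈ √(1.3 × 10^-6 × 0.057) = 2.72 × 10^-4 M
pOH = 3.57, so pH = 14.00 − pOH = 10.43

pH = 10.43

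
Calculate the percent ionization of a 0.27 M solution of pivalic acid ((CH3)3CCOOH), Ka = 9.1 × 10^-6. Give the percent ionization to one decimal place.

(CH3)3CCOOH ⇌ (CH3)3CCOO- + H+; let x = [H+] at equilibrium.
x ≈ √(Ka·C₀) = √(9.1 × 10^-6 × 0.27) = 1.57 × 10^-3 M
% ionization = x/C₀ × 100% = 1.57 × 10^-3/0.27 × 100% = 0.6%

0.6%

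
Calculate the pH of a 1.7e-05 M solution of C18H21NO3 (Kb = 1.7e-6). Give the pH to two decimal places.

C18H21NO3 + H2O ⇌ C18H22NO3+ + OH-
Let x = [OH-] at equilibrium. Kb = x²/(1.7e-05 − x).
x is not negligible relative to C₀; solve x² + 1.7e-06·x − 2.89e-11 = 0.
x = (−Kb + √(Kb² + 4·Kb·C₀))/2 = 4.59 × 10^-6 M
pOH = −log(4.59 × 10^-6) = 5.34; pH = 14.00 − 5.34 = 8.66

pH = 8.66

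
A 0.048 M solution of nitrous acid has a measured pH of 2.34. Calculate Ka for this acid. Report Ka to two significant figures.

Ka = 4.8 × 10^-4

[H+] = 10^(-2.34) = 4.57 × 10^-3 M
At equilibrium [HA] = 0.048 − 4.57 × 10^-3 = 4.34 × 10^-2 M
Ka = [H+][A-]/[HA] = (4.57 × 10^-3)² / 4.34 × 10^-2 = 4.8 × 10^-4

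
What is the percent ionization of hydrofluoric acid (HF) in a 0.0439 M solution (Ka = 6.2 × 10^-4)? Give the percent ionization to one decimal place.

11.2%

HF ⇌ F- + H+; let x = [H+] at equilibrium.
Solve x² + 0.00062x − 2.72e-05 = 0 → x = 4.92 × 10^-3 M
Fraction ionized = 4.92 × 10^-3 / 0.0439 = 0.1121 → 11.2%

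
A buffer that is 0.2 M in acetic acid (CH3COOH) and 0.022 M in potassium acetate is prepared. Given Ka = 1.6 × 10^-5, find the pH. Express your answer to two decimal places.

pKa = −log(1.6 × 10^-5) = 4.796
Using pH = pKa + log([base]/[acid]) with [base]/[acid] = 0.022/0.2:
pH = 4.796 + (-0.959) = 3.84

pH = 3.84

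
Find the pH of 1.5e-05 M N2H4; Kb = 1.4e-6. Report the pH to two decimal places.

N2H4 + H2O ⇌ N2H5+ + OH-
From the ICE table, Kb = x²/(1.5e-05 − x) = 1.4 × 10^-6.
x is not negligible relative to C₀; solve x² + 1.4e-06·x − 2.1e-11 = 0.
x = (−Kb + √(Kb² + 4·Kb·C₀))/2 = 3.94 × 10^-6 M
pOH = −log(3.94 × 10^-6) = 5.40; pH = 14.00 − 5.40 = 8.60

pH = 8.60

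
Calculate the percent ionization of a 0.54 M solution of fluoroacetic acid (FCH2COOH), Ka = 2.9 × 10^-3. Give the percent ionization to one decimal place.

FCH2COOH ⇌ FCH2COO- + H+; let x = [H+] at equilibrium.
Ka = x²/(C₀ − x); solving the quadratic gives x = 3.81 × 10^-2 M.
% ionization = x/C₀ × 100% = 3.81 × 10^-2/0.54 × 100% = 7.1%

7.1%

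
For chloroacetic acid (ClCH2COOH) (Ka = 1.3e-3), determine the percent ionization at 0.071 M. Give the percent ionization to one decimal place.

12.6%

ClCH2COOH ⇌ ClCH2COO- + H+; let x = [H+] at equilibrium.
Solve x² + 0.0013x − 9.23e-05 = 0 → x = 8.98 × 10^-3 M
% ionization = x/C₀ × 100% = 8.98 × 10^-3/0.071 × 100% = 12.6%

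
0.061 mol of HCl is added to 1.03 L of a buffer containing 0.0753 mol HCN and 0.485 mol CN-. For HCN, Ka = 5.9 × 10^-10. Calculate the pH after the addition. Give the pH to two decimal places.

Added H+ converts CN- to HCN: HCN → 0.136 mol, CN- → 0.424 mol.
pKa = −log(5.9 × 10^-10) = 9.229
Henderson–Hasselbalch with mole ratio 0.424/0.136: pH = 9.229 + (+0.494)

pH = 9.72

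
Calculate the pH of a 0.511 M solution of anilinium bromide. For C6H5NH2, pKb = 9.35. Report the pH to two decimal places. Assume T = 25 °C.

C6H5NH3+ is the conjugate acid of the weak base C6H5NH2.
Kb = 10^(−9.35) = 4.47 × 10^-10
Ka = Kw/Kb = 1.0×10^-14 / 4.47 × 10^-10 = 2.24 × 10^-5
From the ICE table, Ka = [H+]²/(0.511 − [H+]) = 2.24 × 10^-5.
Assume [H+] ≪ 0.511: [H+] ≈ √(2.24 × 10^-5 × 0.511) = 3.38 × 10^-3 M
pH = −log(3.38 × 10^-3) = 2.47

pH = 2.47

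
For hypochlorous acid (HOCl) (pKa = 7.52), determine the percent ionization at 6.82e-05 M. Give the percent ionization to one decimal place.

2.1%

HOCl ⇌ OCl- + H+; let x = [H+] at equilibrium.
Ka = 10^(−7.52) = 3.02 × 10^-8
x ≈ √(Ka·C₀) = √(3.02 × 10^-8 × 6.82e-05) = 1.44 × 10^-6 M
% ionization = x/C₀ × 100% = 1.44 × 10^-6/6.82e-05 × 100% = 2.1%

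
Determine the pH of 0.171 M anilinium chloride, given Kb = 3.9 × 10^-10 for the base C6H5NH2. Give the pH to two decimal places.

C6H5NH3+ is the conjugate acid of the weak base C6H5NH2.
Ka = Kw/Kb = 1.0×10^-14 / 3.9 × 10^-10 = 2.56 × 10^-5
Ka = [H+]²/(0.171 − [H+]) = 2.56 × 10^-5
Assume [H+] ≪ 0.171: [H+] ≈ √(2.56 × 10^-5 × 0.171) = 2.09 × 10^-3 M
Check: 1.2% ionized — well under 5%, approximation valid.
pH = −log[H+] = −log(2.09 × 10^-3) = 2.68

pH = 2.68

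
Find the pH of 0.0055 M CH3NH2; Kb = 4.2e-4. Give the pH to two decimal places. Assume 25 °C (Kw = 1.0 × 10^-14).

CH3NH2 + H2O ⇌ CH3NH3+ + OH-
From the ICE table, Kb = x²/(0.0055 − x) = 4.2 × 10^-4.
The 5% rule fails; solving x² + Kb·x − Kb·C₀ = 0 exactly:
x = (−Kb + √(Kb² + 4·Kb·C₀))/2 = 1.32 × 10^-3 M
pOH = −log(1.32 × 10^-3) = 2.88; pH = 14.00 − 2.88 = 11.12

pH = 11.12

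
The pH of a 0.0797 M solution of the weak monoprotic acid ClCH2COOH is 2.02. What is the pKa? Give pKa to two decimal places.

[H+] = 10^(-2.02) = 9.55 × 10^-3 M
At equilibrium [HA] = 0.0797 − 9.55 × 10^-3 = 7.01 × 10^-2 M
Ka = [H+][A-]/[HA] = (9.55 × 10^-3)² / 7.01 × 10^-2 = 1.30 × 10^-3
pKa = -log(1.30 × 10^-3) = 2.89

pKa = 2.89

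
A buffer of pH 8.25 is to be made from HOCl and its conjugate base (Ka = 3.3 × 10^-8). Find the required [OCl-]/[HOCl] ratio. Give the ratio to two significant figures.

ratio = 5.9

pKa = -log(3.3 × 10^-8) = 7.481
pH = pKa + log(r) ⇒ log(r) = 8.25 − 7.481 = +0.769
r = [OCl-]/[HOCl] = 10^(+0.769) = 5.87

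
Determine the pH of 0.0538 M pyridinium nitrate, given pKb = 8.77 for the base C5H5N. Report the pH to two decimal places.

pH = 3.25

C5H5NH+ is the conjugate acid of the weak base C5H5N.
Kb = 10^(−8.77) = 1.70 × 10^-9
Ka = Kw/Kb = 1.0×10^-14 / 1.70 × 10^-9 = 5.88 × 10^-6
From the ICE table, Ka = [H+]²/(0.0538 − [H+]) = 5.88 × 10^-6.
Since Ka ≪ C₀, [H+] ≈ √(Ka·C₀) = 5.62 × 10^-4 M.
Check: 1% ionized — well under 5%, approximation valid.
pH = −log(5.62 × 10^-4) = 3.25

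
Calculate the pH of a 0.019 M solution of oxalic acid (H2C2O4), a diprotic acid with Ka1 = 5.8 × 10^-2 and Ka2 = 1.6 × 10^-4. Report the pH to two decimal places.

Ka1 ≫ Ka2, so treat the first dissociation as the only significant source of H+.
Ka1 = x²/(0.019 − x) = 5.8 × 10^-2
Solving the quadratic: x = (−Ka1 + √(Ka1² + 4·Ka1·C₀))/2 = 1.51 × 10^-2 M
pH = −log(1.51 × 10^-2) = 1.82

pH = 1.82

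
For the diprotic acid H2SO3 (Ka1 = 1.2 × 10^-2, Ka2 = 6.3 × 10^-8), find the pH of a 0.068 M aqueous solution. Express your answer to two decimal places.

pH = 1.63

Since Ka1 ≫ Ka2, the first ionization dominates [H+].
Ka1 = x²/(0.068 − x) = 1.2 × 10^-2
Solving the quadratic: x = (−Ka1 + √(Ka1² + 4·Ka1·C₀))/2 = 2.32 × 10^-2 M
pH = −log(2.32 × 10^-2) = 1.63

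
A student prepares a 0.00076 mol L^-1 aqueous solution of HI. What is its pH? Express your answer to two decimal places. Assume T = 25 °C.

pH = 3.12

HI is a strong acid and dissociates completely, so [H+] = 0.00076 M.
pH = -log(0.00076) = 3.12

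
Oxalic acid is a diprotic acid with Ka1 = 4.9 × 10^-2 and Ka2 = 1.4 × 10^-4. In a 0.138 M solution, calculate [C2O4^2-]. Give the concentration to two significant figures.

1.4 × 10^-4 M

First ionization gives [H+] ≈ [HC2O4-] = 6.13 × 10^-2 M.
Second step: Ka2 = [H+][C2O4^2-]/[HC2O4-] ≈ [C2O4^2-] (since [H+] ≈ [HC2O4-]).
So [C2O4^2-] ≈ Ka2.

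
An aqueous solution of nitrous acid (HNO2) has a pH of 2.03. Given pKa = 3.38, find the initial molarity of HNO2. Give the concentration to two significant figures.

[H+] = 10^(-2.03) = 9.33 × 10^-3 M = x
Ka = 10^(−3.38) = 4.17 × 10^-4
Ka = x²/(C₀ − x) ⇒ C₀ = x + x²/Ka
C₀ = 9.33 × 10^-3 + (9.33 × 10^-3)²/(4.17 × 10^-4) = 2.18 × 10^-1 M

C₀ = 2.2 × 10^-1 M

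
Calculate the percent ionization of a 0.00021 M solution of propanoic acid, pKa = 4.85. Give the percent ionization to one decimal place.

CH3CH2COOH ⇌ CH3CH2COO- + H+; let x = [H+] at equilibrium.
Ka = 10^(−4.85) = 1.41 × 10^-5
Solve x² + 1.41e-05x − 2.96e-09 = 0 → x = 4.78 × 10^-5 M
% ionization = x/C₀ × 100% = 4.78 × 10^-5/0.00021 × 100% = 22.8%

22.8%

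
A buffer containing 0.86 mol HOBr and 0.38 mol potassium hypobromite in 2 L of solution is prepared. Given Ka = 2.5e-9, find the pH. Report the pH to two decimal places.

pH = 8.25

pKa = −log(2.5 × 10^-9) = 8.602
pH = pKa + log([A⁻]/[HA]) = 8.602 + log(0.38/0.86)
pH = 8.602 + (-0.355) = 8.25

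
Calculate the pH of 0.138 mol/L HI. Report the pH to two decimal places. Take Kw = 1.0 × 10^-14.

HI is a strong acid and dissociates completely, so [H+] = 0.138 M.
pH = -log(0.138) = 0.86

pH = 0.86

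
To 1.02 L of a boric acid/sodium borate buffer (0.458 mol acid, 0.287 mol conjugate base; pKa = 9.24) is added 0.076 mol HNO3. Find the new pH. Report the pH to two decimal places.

pH = 8.84

After neutralization: n(B(OH)3) = 0.534 mol, n(B(OH)4-) = 0.211 mol.
Henderson–Hasselbalch with mole ratio 0.211/0.534: pH = 9.24 + (-0.403)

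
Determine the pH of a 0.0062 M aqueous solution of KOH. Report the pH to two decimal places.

KOH is a strong base; [OH-] = 0.0062 M.
pOH = -log(0.0062) = 2.21
pH = 14.00 - 2.21 = 11.79

pH = 11.79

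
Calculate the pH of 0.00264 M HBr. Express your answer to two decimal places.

HBr is a strong acid and dissociates completely, so [H+] = 0.00264 M.
pH = -log(0.00264) = 2.58

pH = 2.58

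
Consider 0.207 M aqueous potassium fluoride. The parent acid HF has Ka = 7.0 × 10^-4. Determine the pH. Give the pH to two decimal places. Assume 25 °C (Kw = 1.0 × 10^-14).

pH = 8.24

F- is the conjugate base of the weak acid HF.
Kb = Kw/Ka = 1.0×10^-14 / 7.0 × 10^-4 = 1.43 × 10^-11
Let x = [OH-] at equilibrium. Kb = x²/(0.207 − x).
Assume x ≪ 0.207: x ≈ √(1.43 × 10^-11 × 0.207) = 1.72 × 10^-6 M
Check: 0.00083% ionized — well under 5%, approximation valid.
pOH = 5.76, so pH = 14.00 − pOH = 8.24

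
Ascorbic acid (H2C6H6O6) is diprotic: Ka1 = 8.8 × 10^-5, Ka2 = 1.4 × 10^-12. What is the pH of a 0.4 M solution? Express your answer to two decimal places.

Since Ka1 ≫ Ka2, the first ionization dominates [H+].
Ka1 = x²/(0.4 − x) = 8.8 × 10^-5
x ≈ √(8.8 × 10^-5 × 0.4) = 5.93 × 10^-3 M
pH = −log(5.93 × 10^-3) = 2.23

pH = 2.23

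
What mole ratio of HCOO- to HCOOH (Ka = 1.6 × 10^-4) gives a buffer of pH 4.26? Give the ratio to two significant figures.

pKa = -log(1.6 × 10^-4) = 3.796
pH = pKa + log(r) ⇒ log(r) = 4.26 − 3.796 = +0.464
r = [HCOO-]/[HCOOH] = 10^(+0.464) = 2.91

ratio = 2.9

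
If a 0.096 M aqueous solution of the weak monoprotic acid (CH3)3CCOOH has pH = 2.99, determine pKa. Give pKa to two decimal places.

pKa = 4.96

[H+] = 10^(-2.99) = 1.02 × 10^-3 M
At equilibrium [HA] = 0.096 − 1.02 × 10^-3 = 9.50 × 10^-2 M
Ka = [H+][A-]/[HA] = (1.02 × 10^-3)² / 9.50 × 10^-2 = 1.10 × 10^-5
pKa = -log(1.10 × 10^-5) = 4.96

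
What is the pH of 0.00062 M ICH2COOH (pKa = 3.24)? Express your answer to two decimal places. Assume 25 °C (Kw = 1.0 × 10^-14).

pH = 3.43

ICH2COOH ⇌ ICH2COO- + H+
Ka = 10^(−3.24) = 5.75 × 10^-4
Ka = [H+]²/(0.00062 − [H+]) = 5.75 × 10^-4
[H+] is not negligible relative to C₀; solve [H+]² + 0.000575·[H+] − 3.56e-07 = 0.
[H+] = [−0.000575 + √(0.000575² + 1.43e-06)]/2 = 3.75 × 10^-4 M
pH = −log(3.75 × 10^-4) = 3.43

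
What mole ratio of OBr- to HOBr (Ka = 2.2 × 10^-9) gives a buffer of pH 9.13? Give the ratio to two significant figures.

pKa = -log(2.2 × 10^-9) = 8.658
pH = pKa + log(r) ⇒ log(r) = 9.13 − 8.658 = +0.472
r = [OBr-]/[HOBr] = 10^(+0.472) = 2.96

ratio = 3.0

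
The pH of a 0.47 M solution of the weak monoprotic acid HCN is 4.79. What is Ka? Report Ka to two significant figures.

[H+] = 10^(-4.79) = 1.62 × 10^-5 M
At equilibrium [HA] = 0.47 − 1.62 × 10^-5 = 4.70 × 10^-1 M
Ka = [H+][A-]/[HA] = (1.62 × 10^-5)² / 4.70 × 10^-1 = 5.6 × 10^-10

Ka = 5.6 × 10^-10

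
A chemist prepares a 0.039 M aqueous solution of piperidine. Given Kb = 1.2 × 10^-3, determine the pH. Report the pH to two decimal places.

pH = 11.80

C5H10NH + H2O ⇌ C5H10NH2+ + OH-
Let x = [OH-] at equilibrium. Kb = x²/(0.039 − x).
x is not negligible relative to C₀; solve x² + 0.0012·x − 4.68e-05 = 0.
x = [−0.0012 + √(0.0012² + 0.000187)]/2 = 6.27 × 10^-3 M
pOH = −log(6.27 × 10^-3) = 2.20; pH = 14.00 − 2.20 = 11.80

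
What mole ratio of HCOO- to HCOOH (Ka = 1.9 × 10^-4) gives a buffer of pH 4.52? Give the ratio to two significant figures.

ratio = 6.3

pKa = -log(1.9 × 10^-4) = 3.721
pH = pKa + log(r) ⇒ log(r) = 4.52 − 3.721 = +0.799
r = [HCOO-]/[HCOOH] = 10^(+0.799) = 6.3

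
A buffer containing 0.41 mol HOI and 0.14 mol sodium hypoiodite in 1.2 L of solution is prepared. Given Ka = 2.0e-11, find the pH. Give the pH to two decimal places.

pKa = −log(2.0 × 10^-11) = 10.699
Using pH = pKa + log([base]/[acid]) with [base]/[acid] = 0.14/0.41:
pH = 10.699 + (-0.467) = 10.23

pH = 10.23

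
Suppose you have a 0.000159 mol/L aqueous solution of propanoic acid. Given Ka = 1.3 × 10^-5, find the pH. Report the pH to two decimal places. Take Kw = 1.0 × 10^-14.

pH = 4.40

CH3CH2COOH ⇌ CH3CH2COO- + H+
From the ICE table, Ka = [H+]²/(0.000159 − [H+]) = 1.3 × 10^-5.
The 5% rule fails; solving [H+]² + Ka·[H+] − Ka·C₀ = 0 exactly:
[H+] = [−1.3e-05 + √(1.3e-05² + 8.27e-09)]/2 = 3.94 × 10^-5 M
pH = −log(3.94 × 10^-5) = 4.40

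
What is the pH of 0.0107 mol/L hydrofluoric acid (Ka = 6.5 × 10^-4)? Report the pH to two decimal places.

pH = 2.63

HF ⇌ F- + H+
From the ICE table, Ka = x²/(0.0107 − x) = 6.5 × 10^-4.
The 5% rule fails; solving x² + Ka·x − Ka·C₀ = 0 exactly:
x = (−Ka + √(Ka² + 4·Ka·C₀))/2 = 2.33 × 10^-3 M
pH = −log[H+] = −log(2.33 × 10^-3) = 2.63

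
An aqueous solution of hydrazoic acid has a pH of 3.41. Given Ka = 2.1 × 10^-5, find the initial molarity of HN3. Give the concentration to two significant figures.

[H+] = 10^(-3.41) = 3.89 × 10^-4 M = x
Ka = x²/(C₀ − x) ⇒ C₀ = x + x²/Ka
C₀ = 3.89 × 10^-4 + (3.89 × 10^-4)²/(2.1 × 10^-5) = 7.59 × 10^-3 M

C₀ = 7.6 × 10^-3 M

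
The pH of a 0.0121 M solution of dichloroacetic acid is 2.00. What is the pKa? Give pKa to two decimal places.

[H+] = 10^(-2.00) = 1.00 × 10^-2 M
At equilibrium [HA] = 0.0121 − 1.00 × 10^-2 = 2.10 × 10^-3 M
Ka = [H+][A-]/[HA] = (1.00 × 10^-2)² / 2.10 × 10^-3 = 4.76 × 10^-2
pKa = -log(4.76 × 10^-2) = 1.32

pKa = 1.32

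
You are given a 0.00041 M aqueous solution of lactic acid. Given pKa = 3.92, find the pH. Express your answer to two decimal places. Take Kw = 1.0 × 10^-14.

CH3CH(OH)COOH ⇌ CH3CH(OH)COO- + H+
Ka = 10^(−3.92) = 1.20 × 10^-4
Ka = x²/(0.00041 − x) = 1.20 × 10^-4
The 5% rule fails; solving x² + Ka·x − Ka·C₀ = 0 exactly:
x = (−Ka + √(Ka² + 4·Ka·C₀))/2 = 1.70 × 10^-4 M
pH = −log[H+] = −log(1.70 × 10^-4) = 3.77

pH = 3.77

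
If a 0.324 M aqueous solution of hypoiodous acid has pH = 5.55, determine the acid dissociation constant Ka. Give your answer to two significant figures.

[H+] = 10^(-5.55) = 2.82 × 10^-6 M
At equilibrium [HA] = 0.324 − 2.82 × 10^-6 = 3.24 × 10^-1 M
Ka = [H+][A-]/[HA] = (2.82 × 10^-6)² / 3.24 × 10^-1 = 2.5 × 10^-11

Ka = 2.5 × 10^-11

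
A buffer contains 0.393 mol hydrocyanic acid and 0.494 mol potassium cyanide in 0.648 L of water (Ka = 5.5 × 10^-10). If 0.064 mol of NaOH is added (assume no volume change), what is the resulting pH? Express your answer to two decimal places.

OH- converts HCN to CN-: HCN → 0.329 mol, CN- → 0.558 mol.
pKa = −log(5.5 × 10^-10) = 9.260
pH = pKa + log([A⁻]/[HA]) = 9.260 + log(0.558/0.329) = 9.260 +0.229

pH = 9.49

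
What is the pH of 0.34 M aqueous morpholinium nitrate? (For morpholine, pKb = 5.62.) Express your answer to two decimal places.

C4H8ONH2+ is the conjugate acid of the weak base C4H8ONH.
Kb = 10^(−5.62) = 2.40 × 10^-6
Ka = Kw/Kb = 1.0×10^-14 / 2.40 × 10^-6 = 4.17 × 10^-9
From the ICE table, Ka = x²/(0.34 − x) = 4.17 × 10^-9.
Assume x ≪ 0.34: x ≈ √(4.17 × 10^-9 × 0.34) = 3.77 × 10^-5 M
Check: 0.011% ionized — well under 5%, approximation valid.
pH = −log(3.77 × 10^-5) = 4.42

pH = 4.42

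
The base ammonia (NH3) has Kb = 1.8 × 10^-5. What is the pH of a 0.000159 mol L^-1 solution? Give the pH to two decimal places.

pH = 9.66

NH3 + H2O ⇌ NH4+ + OH-
Let x = [OH-] at equilibrium. Kb = x²/(0.000159 − x).
x is not negligible relative to C₀; solve x² + 1.8e-05·x − 2.86e-09 = 0.
x = (−Kb + √(Kb² + 4·Kb·C₀))/2 = 4.52 × 10^-5 M
pOH = −log(4.52 × 10^-5) = 4.34; pH = 14.00 − 4.34 = 9.66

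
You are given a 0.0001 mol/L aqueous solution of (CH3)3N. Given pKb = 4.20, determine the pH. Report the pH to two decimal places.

pH = 9.73

(CH3)3N + H2O ⇌ (CH3)3NH+ + OH-
Kb = 10^(−4.20) = 6.31 × 10^-5
Kb = [OH-]²/(0.0001 − [OH-]) = 6.31 × 10^-5
[OH-] is not negligible relative to C₀; solve [OH-]² + 6.31e-05·[OH-] − 6.31e-09 = 0.
[OH-] = [−6.31e-05 + √(6.31e-05² + 2.52e-08)]/2 = 5.39 × 10^-5 M
pOH = 4.27, so pH = 14.00 − pOH = 9.73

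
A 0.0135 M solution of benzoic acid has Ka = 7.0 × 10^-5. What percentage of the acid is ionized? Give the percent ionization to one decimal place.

C6H5COOH ⇌ C6H5COO- + H+; let x = [H+] at equilibrium.
Ka = x²/(C₀ − x); solving the quadratic gives x = 9.38 × 10^-4 M.
Fraction ionized = 9.38 × 10^-4 / 0.0135 = 0.0695 → 6.9%

6.9%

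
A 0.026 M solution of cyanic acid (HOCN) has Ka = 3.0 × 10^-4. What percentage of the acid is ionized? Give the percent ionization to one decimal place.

HOCN ⇌ OCN- + H+; let x = [H+] at equilibrium.
Ka = x²/(C₀ − x); solving the quadratic gives x = 2.65 × 10^-3 M.
% ionization = x/C₀ × 100% = 2.65 × 10^-3/0.026 × 100% = 10.2%

10.2%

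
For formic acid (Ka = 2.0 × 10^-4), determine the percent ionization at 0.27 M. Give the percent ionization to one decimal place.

2.7%

HCOOH ⇌ HCOO- + H+; let x = [H+] at equilibrium.
x ≈ √(Ka·C₀) = √(2.0 × 10^-4 × 0.27) = 7.35 × 10^-3 M
% ionization = x/C₀ × 100% = 7.35 × 10^-3/0.27 × 100% = 2.7%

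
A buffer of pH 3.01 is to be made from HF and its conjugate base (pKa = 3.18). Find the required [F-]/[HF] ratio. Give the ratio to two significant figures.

pH = pKa + log(r) ⇒ log(r) = 3.01 − 3.18 = -0.17
r = [F-]/[HF] = 10^(-0.17) = 0.676

ratio = 0.68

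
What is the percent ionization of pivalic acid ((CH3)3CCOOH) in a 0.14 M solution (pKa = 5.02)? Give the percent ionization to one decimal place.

0.8%

(CH3)3CCOOH ⇌ (CH3)3CCOO- + H+; let x = [H+] at equilibrium.
Ka = 10^(−5.02) = 9.55 × 10^-6
x ≈ √(Ka·C₀) = √(9.55 × 10^-6 × 0.14) = 1.16 × 10^-3 M
% ionization = x/C₀ × 100% = 1.16 × 10^-3/0.14 × 100% = 0.8%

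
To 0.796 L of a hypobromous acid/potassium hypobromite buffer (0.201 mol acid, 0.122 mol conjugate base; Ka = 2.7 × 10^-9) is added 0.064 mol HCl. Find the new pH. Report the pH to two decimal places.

pH = 7.91

Added H+ converts OBr- to HOBr: HOBr → 0.265 mol, OBr- → 0.058 mol.
pKa = −log(2.7 × 10^-9) = 8.569
Henderson–Hasselbalch with mole ratio 0.058/0.265: pH = 8.569 + (-0.660)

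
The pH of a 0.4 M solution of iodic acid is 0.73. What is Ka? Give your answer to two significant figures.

Ka = 1.6 × 10^-1

[H+] = 10^(-0.73) = 1.86 × 10^-1 M
At equilibrium [HA] = 0.4 − 1.86 × 10^-1 = 2.14 × 10^-1 M
Ka = [H+][A-]/[HA] = (1.86 × 10^-1)² / 2.14 × 10^-1 = 1.6 × 10^-1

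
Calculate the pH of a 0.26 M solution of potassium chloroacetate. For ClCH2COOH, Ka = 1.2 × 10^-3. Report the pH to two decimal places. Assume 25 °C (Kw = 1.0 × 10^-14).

pH = 8.17

ClCH2COO- is the conjugate base of the weak acid ClCH2COOH.
Kb = Kw/Ka = 1.0×10^-14 / 1.2 × 10^-3 = 8.33 × 10^-12
Kb = x²/(0.26 − x) = 8.33 × 10^-12
Neglecting x in the denominator: x = √(8.33 × 10^-12 × 0.26) = 1.47 × 10^-6 M
Check: 0.00057% ionized — well under 5%, approximation valid.
pOH = −log(1.47 × 10^-6) = 5.83; pH = 14.00 − 5.83 = 8.17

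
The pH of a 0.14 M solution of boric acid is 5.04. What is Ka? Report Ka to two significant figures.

Ka = 5.9 × 10^-10

[H+] = 10^(-5.04) = 9.12 × 10^-6 M
At equilibrium [HA] = 0.14 − 9.12 × 10^-6 = 1.40 × 10^-1 M
Ka = [H+][A-]/[HA] = (9.12 × 10^-6)² / 1.40 × 10^-1 = 5.9 × 10^-10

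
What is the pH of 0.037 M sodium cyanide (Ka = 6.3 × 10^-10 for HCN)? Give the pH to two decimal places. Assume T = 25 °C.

CN- is the conjugate base of the weak acid HCN.
Kb = Kw/Ka = 1.0×10^-14 / 6.3 × 10^-10 = 1.59 × 10^-5
From the ICE table, Kb = x²/(0.037 − x) = 1.59 × 10^-5.
Neglecting x in the denominator: x = √(1.59 × 10^-5 × 0.037) = 7.67 × 10^-4 M
(x/C₀ = 2.1% < 5%, so the approximation holds.)
pOH = 3.12, so pH = 14.00 − pOH = 10.88

pH = 10.88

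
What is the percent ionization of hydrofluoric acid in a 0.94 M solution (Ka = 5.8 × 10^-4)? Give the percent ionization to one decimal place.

2.5%

HF ⇌ F- + H+; let x = [H+] at equilibrium.
x ≈ √(Ka·C₀) = √(5.8 × 10^-4 × 0.94) = 2.33 × 10^-2 M
Fraction ionized = 2.33 × 10^-2 / 0.94 = 0.0248 → 2.5%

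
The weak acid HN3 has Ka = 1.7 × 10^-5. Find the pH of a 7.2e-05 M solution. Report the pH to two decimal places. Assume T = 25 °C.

pH = 4.56

HN3 ⇌ N3- + H+
Ka = x²/(7.2e-05 − x) = 1.7 × 10^-5
Here C₀/Ka ≈ 4.24, so the small-x approximation fails. Use the quadratic:
x = (−Ka + √(Ka² + 4·Ka·C₀))/2 = 2.75 × 10^-5 M
pH = −log[H+] = −log(2.75 × 10^-5) = 4.56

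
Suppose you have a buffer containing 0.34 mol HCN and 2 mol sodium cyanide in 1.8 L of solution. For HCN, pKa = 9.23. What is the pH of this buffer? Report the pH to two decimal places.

pH = pKa + log([A⁻]/[HA]) = 9.23 + log(2/0.34)
pH = 9.23 + (+0.770) = 10.00

pH = 10.00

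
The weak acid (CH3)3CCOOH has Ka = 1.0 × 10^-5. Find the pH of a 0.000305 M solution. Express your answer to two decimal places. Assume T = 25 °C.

(CH3)3CCOOH ⇌ (CH3)3CCOO- + H+
Ka = [H+]²/(0.000305 − [H+]) = 1.0 × 10^-5
[H+] is not negligible relative to C₀; solve [H+]² + 1e-05·[H+] − 3.05e-09 = 0.
[H+] = [−1e-05 + √(1e-05² + 1.22e-08)]/2 = 5.05 × 10^-5 M
pH = −log[H+] = −log(5.05 × 10^-5) = 4.30

pH = 4.30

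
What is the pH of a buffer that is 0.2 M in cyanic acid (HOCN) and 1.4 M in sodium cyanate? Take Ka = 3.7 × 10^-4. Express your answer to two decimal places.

pH = 4.28

pKa = −log(3.7 × 10^-4) = 3.432
Using pH = pKa + log([base]/[acid]) with [base]/[acid] = 1.4/0.2:
pH = 3.432 + (+0.845) = 4.28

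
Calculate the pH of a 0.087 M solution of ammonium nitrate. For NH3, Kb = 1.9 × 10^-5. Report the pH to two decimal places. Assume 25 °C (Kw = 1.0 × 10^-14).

NH4+ is the conjugate acid of the weak base NH3.
Ka = Kw/Kb = 1.0×10^-14 / 1.9 × 10^-5 = 5.26 × 10^-10
Ka = x²/(0.087 − x) = 5.26 × 10^-10
Since Ka ≪ C₀, x ≈ √(Ka·C₀) = 6.76 × 10^-6 M.
pH = −log[H+] = −log(6.76 × 10^-6) = 5.17

pH = 5.17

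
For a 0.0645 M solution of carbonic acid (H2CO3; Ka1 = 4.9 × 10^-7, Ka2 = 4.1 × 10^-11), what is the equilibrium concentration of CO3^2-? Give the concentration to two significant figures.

4.1 × 10^-11 M

First ionization gives [H+] ≈ [HCO3-] = 1.78 × 10^-4 M.
Second step: Ka2 = [H+][CO3^2-]/[HCO3-] ≈ [CO3^2-] (since [H+] ≈ [HCO3-]).
So [CO3^2-] ≈ Ka2.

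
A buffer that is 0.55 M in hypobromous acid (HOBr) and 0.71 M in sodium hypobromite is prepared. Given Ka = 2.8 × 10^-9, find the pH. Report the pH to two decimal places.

pH = 8.66

pKa = −log(2.8 × 10^-9) = 8.553
Henderson–Hasselbalch: pH = pKa + log([OBr-]/[HOBr]) = 8.553 + log(0.71/0.55)
pH = 8.553 + (+0.111) = 8.66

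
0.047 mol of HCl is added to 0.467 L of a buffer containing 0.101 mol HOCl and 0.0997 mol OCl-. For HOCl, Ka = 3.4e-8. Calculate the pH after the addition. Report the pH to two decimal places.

Added H+ converts OCl- to HOCl: HOCl → 0.148 mol, OCl- → 0.0527 mol.
pKa = −log(3.4 × 10^-8) = 7.469
Henderson–Hasselbalch with mole ratio 0.0527/0.148: pH = 7.469 + (-0.448)

pH = 7.02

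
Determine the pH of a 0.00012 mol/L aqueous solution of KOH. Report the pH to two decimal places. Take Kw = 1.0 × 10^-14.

KOH is a strong base; [OH-] = 0.00012 M.
pOH = -log(0.00012) = 3.92
pH = 14.00 - 3.92 = 10.08

pH = 10.08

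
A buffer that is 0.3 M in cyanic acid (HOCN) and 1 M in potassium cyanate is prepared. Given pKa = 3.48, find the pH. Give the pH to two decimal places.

pH = pKa + log([A⁻]/[HA]) = 3.48 + log(1/0.3)
pH = 3.48 + (+0.523) = 4.00

pH = 4.00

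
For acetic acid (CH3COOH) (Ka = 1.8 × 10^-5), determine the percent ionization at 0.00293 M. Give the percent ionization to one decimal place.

CH3COOH ⇌ CH3COO- + H+; let x = [H+] at equilibrium.
Solve x² + 1.8e-05x − 5.27e-08 = 0 → x = 2.21 × 10^-4 M
Fraction ionized = 2.21 × 10^-4 / 0.00293 = 0.0754 → 7.5%

7.5%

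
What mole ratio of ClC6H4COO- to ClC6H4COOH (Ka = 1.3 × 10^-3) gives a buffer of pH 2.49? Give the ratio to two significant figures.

ratio = 0.40

pKa = -log(1.3 × 10^-3) = 2.886
pH = pKa + log(r) ⇒ log(r) = 2.49 − 2.886 = -0.396
r = [ClC6H4COO-]/[ClC6H4COOH] = 10^(-0.396) = 0.402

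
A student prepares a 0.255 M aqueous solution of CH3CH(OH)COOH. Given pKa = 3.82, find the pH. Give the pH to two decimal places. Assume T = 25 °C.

CH3CH(OH)COOH ⇌ CH3CH(OH)COO- + H+
Ka = 10^(−3.82) = 1.51 × 10^-4
From the ICE table, Ka = [H+]²/(0.255 − [H+]) = 1.51 × 10^-4.
Assume [H+] ≪ 0.255: [H+] ≈ √(1.51 × 10^-4 × 0.255) = 6.21 × 10^-3 M
Check: 2.4% ionized — well under 5%, approximation valid.
pH = −log(6.21 × 10^-3) = 2.21

pH = 2.21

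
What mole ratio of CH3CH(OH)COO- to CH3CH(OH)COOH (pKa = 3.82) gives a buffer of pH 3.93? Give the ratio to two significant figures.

ratio = 1.3

pH = pKa + log(r) ⇒ log(r) = 3.93 − 3.82 = +0.11
r = [CH3CH(OH)COO-]/[CH3CH(OH)COOH] = 10^(+0.11) = 1.29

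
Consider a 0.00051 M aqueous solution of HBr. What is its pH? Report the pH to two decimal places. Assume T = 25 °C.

pH = 3.29

HBr is a strong acid and dissociates completely, so [H+] = 0.00051 M.
pH = -log(0.00051) = 3.29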